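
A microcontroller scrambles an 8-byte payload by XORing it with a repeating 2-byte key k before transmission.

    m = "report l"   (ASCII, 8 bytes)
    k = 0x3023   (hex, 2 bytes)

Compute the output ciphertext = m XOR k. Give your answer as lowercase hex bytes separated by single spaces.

42 46 40 4c 42 57 10 4f

The 2-byte key repeats, so the effective keystream is 30 23 30 23 30 23 30 23.
byte 0: 01110010 XOR 00110000 = 01000010
byte 1: 01100101 XOR 00100011 = 01000110
byte 2: 01110000 XOR 00110000 = 01000000
byte 3: 01101111 XOR 00100011 = 01001100
byte 4: 01110010 XOR 00110000 = 01000010
byte 5: 01110100 XOR 00100011 = 01010111
byte 6: 00100000 XOR 00110000 = 00010000
byte 7: 01101100 XOR 00100011 = 01001111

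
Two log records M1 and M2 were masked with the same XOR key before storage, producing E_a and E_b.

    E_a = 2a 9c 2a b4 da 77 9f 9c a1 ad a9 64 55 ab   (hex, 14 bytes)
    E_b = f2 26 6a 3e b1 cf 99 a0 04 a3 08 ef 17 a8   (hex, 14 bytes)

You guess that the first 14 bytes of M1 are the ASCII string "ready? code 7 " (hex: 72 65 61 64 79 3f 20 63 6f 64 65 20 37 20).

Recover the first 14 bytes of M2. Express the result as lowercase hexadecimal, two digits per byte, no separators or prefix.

First, E_a ⊕ E_b = (M1 ⊕ K) ⊕ (M2 ⊕ K) = M1 ⊕ M2, so the key drops out. Then M2 = (M1 ⊕ M2) ⊕ M1 over the first 14 bytes.
byte 0: (2a ^ f2) ^ 72 = d8 ^ 72 = aa
byte 1: (9c ^ 26) ^ 65 = ba ^ 65 = df
byte 2: (2a ^ 6a) ^ 61 = 40 ^ 61 = 21
byte 3: (b4 ^ 3e) ^ 64 = 8a ^ 64 = ee
byte 4: (da ^ b1) ^ 79 = 6b ^ 79 = 12
byte 5: (77 ^ cf) ^ 3f = b8 ^ 3f = 87
byte 6: (9f ^ 99) ^ 20 = 06 ^ 20 = 26
byte 7: (9c ^ a0) ^ 63 = 3c ^ 63 = 5f
byte 8: (a1 ^ 04) ^ 6f = a5 ^ 6f = ca
byte 9: (ad ^ a3) ^ 64 = 0e ^ 64 = 6a
byte 10: (a9 ^ 08) ^ 65 = a1 ^ 65 = c4
byte 11: (64 ^ ef) ^ 20 = 8b ^ 20 = ab
byte 12: (55 ^ 17) ^ 37 = 42 ^ 37 = 75
byte 13: (ab ^ a8) ^ 20 = 03 ^ 20 = 23

aadf21ee1287265fca6ac4ab7523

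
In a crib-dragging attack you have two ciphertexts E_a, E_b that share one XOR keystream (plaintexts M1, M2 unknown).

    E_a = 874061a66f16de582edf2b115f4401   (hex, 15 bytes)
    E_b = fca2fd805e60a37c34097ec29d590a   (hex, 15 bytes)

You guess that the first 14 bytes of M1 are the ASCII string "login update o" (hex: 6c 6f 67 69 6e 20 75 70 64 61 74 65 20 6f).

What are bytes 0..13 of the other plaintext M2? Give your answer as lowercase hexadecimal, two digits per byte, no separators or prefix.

178dfb4f5f5608547eb721b6e272

First, E_a ⊕ E_b = (M1 ⊕ K) ⊕ (M2 ⊕ K) = M1 ⊕ M2, so the key drops out. Then M2 = (M1 ⊕ M2) ⊕ M1 over the first 14 bytes.
byte 0: (87 XOR fc) XOR 6c = 7b XOR 6c = 17
byte 1: (40 XOR a2) XOR 6f = e2 XOR 6f = 8d
byte 2: (61 XOR fd) XOR 67 = 9c XOR 67 = fb
byte 3: (a6 XOR 80) XOR 69 = 26 XOR 69 = 4f
byte 4: (6f XOR 5e) XOR 6e = 31 XOR 6e = 5f
byte 5: (16 XOR 60) XOR 20 = 76 XOR 20 = 56
byte 6: (de XOR a3) XOR 75 = 7d XOR 75 = 08
byte 7: (58 XOR 7c) XOR 70 = 24 XOR 70 = 54
byte 8: (2e XOR 34) XOR 64 = 1a XOR 64 = 7e
byte 9: (df XOR 09) XOR 61 = d6 XOR 61 = b7
byte 10: (2b XOR 7e) XOR 74 = 55 XOR 74 = 21
byte 11: (11 XOR c2) XOR 65 = d3 XOR 65 = b6
byte 12: (5f XOR 9d) XOR 20 = c2 XOR 20 = e2
byte 13: (44 XOR 59) XOR 6f = 1d XOR 6f = 72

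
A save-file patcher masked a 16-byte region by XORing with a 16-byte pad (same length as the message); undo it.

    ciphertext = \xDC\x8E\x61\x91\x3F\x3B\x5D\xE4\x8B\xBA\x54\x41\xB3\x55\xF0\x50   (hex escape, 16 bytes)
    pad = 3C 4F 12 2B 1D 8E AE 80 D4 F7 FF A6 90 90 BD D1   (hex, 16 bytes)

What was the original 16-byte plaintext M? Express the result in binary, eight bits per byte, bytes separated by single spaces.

220 xor  60 = 224
142 xor  79 = 193
 97 xor  18 = 115
145 xor  43 = 186
 63 xor  29 =  34
 59 xor 142 = 181
 93 xor 174 = 243
228 xor 128 = 100
139 xor 212 =  95
186 xor 247 =  77
 84 xor 255 = 171
 65 xor 166 = 231
179 xor 144 =  35
 85 xor 144 = 197
240 xor 189 =  77
 80 xor 209 = 129

11100000 11000001 01110011 10111010 00100010 10110101 11110011 01100100 01011111 01001101 10101011 11100111 00100011 11000101 01001101 10000001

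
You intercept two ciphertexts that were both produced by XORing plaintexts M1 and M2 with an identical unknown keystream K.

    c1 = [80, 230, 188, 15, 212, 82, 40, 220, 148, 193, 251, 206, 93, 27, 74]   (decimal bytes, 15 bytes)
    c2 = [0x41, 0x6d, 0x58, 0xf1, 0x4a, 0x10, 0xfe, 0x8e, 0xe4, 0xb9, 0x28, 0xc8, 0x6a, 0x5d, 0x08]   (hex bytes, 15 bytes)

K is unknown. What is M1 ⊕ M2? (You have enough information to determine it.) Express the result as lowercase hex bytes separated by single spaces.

11 8b e4 fe 9e 42 d6 52 70 78 d3 06 37 46 42

c1 ⊕ c2 = (M1 ⊕ K) ⊕ (M2 ⊕ K) = M1 ⊕ M2 — the shared key cancels under XOR.
byte 0: 50 ^ 41 = 11
byte 1: e6 ^ 6d = 8b
byte 2: bc ^ 58 = e4
byte 3: 0f ^ f1 = fe
byte 4: d4 ^ 4a = 9e
byte 5: 52 ^ 10 = 42
byte 6: 28 ^ fe = d6
byte 7: dc ^ 8e = 52
byte 8: 94 ^ e4 = 70
byte 9: c1 ^ b9 = 78
byte 10: fb ^ 28 = d3
byte 11: ce ^ c8 = 06
byte 12: 5d ^ 6a = 37
byte 13: 1b ^ 5d = 46
byte 14: 4a ^ 08 = 42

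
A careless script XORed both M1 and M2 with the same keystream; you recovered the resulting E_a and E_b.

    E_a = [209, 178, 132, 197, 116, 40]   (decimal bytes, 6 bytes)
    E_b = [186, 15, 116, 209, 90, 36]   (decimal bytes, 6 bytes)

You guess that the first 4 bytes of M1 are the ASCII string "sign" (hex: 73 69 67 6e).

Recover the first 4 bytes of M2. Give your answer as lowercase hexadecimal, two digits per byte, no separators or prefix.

18d4977a

First, E_a ⊕ E_b = (M1 ⊕ K) ⊕ (M2 ⊕ K) = M1 ⊕ M2, so the key drops out. Then M2 = (M1 ⊕ M2) ⊕ M1 over the first 4 bytes.
byte 0: (d1 XOR ba) XOR 73 = 6b XOR 73 = 18
byte 1: (b2 XOR 0f) XOR 69 = bd XOR 69 = d4
byte 2: (84 XOR 74) XOR 67 = f0 XOR 67 = 97
byte 3: (c5 XOR d1) XOR 6e = 14 XOR 6e = 7a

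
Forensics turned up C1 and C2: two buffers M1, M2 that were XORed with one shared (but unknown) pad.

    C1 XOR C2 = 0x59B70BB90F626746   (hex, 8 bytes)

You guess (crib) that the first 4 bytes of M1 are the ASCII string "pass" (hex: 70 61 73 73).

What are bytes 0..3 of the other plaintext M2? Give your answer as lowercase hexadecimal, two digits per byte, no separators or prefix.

29d678ca

Since C1 ⊕ C2 = M1 ⊕ M2, XORing with the guessed M1 bytes yields the corresponding M2 bytes: M2 = (C1 ⊕ C2) ⊕ M1.
59 xor 70 = 29
b7 xor 61 = d6
0b xor 73 = 78
b9 xor 73 = ca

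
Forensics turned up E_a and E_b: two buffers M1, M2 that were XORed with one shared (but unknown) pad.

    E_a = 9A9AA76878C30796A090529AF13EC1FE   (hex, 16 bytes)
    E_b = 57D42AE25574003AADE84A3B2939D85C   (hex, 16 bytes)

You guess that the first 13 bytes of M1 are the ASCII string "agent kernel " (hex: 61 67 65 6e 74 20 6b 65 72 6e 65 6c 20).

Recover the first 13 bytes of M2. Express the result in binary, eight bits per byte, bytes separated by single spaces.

10101100 00101001 11101000 11100100 01011001 10010111 01101100 11001001 01111111 00010110 01111101 11001101 11111000

First, E_a ⊕ E_b = (M1 ⊕ K) ⊕ (M2 ⊕ K) = M1 ⊕ M2, so the key drops out. Then M2 = (M1 ⊕ M2) ⊕ M1 over the first 13 bytes.
byte 0: (9a xor 57) xor 61 = cd xor 61 = ac
byte 1: (9a xor d4) xor 67 = 4e xor 67 = 29
byte 2: (a7 xor 2a) xor 65 = 8d xor 65 = e8
byte 3: (68 xor e2) xor 6e = 8a xor 6e = e4
byte 4: (78 xor 55) xor 74 = 2d xor 74 = 59
byte 5: (c3 xor 74) xor 20 = b7 xor 20 = 97
byte 6: (07 xor 00) xor 6b = 07 xor 6b = 6c
byte 7: (96 xor 3a) xor 65 = ac xor 65 = c9
byte 8: (a0 xor ad) xor 72 = 0d xor 72 = 7f
byte 9: (90 xor e8) xor 6e = 78 xor 6e = 16
byte 10: (52 xor 4a) xor 65 = 18 xor 65 = 7d
byte 11: (9a xor 3b) xor 6c = a1 xor 6c = cd
byte 12: (f1 xor 29) xor 20 = d8 xor 20 = f8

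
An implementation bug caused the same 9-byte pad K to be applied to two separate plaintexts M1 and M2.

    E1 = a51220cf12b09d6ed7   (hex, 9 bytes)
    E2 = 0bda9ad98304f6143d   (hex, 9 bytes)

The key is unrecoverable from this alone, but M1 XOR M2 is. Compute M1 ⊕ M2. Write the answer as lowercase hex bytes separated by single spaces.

E1 ⊕ E2 = (M1 ⊕ K) ⊕ (M2 ⊕ K) = M1 ⊕ M2 — the shared key cancels under XOR.
165 ^  11 = 174
 18 ^ 218 = 200
 32 ^ 154 = 186
207 ^ 217 =  22
 18 ^ 131 = 145
176 ^   4 = 180
157 ^ 246 = 107
110 ^  20 = 122
215 ^  61 = 234

ae c8 ba 16 91 b4 6b 7a ea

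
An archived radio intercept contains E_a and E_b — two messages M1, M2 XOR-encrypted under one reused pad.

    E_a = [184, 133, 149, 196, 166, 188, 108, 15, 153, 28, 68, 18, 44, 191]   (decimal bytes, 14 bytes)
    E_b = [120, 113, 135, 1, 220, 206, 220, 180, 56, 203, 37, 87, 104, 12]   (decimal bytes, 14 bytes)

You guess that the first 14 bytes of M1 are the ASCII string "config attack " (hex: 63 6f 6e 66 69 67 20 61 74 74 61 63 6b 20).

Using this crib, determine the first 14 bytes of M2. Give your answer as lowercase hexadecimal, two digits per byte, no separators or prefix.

a39b7ca3131590dad5a300262f93

First, E_a ⊕ E_b = (M1 ⊕ K) ⊕ (M2 ⊕ K) = M1 ⊕ M2, so the key drops out. Then M2 = (M1 ⊕ M2) ⊕ M1 over the first 14 bytes.
byte 0: (b8 ⊕ 78) ⊕ 63 = c0 ⊕ 63 = a3
byte 1: (85 ⊕ 71) ⊕ 6f = f4 ⊕ 6f = 9b
byte 2: (95 ⊕ 87) ⊕ 6e = 12 ⊕ 6e = 7c
byte 3: (c4 ⊕ 01) ⊕ 66 = c5 ⊕ 66 = a3
byte 4: (a6 ⊕ dc) ⊕ 69 = 7a ⊕ 69 = 13
byte 5: (bc ⊕ ce) ⊕ 67 = 72 ⊕ 67 = 15
byte 6: (6c ⊕ dc) ⊕ 20 = b0 ⊕ 20 = 90
byte 7: (0f ⊕ b4) ⊕ 61 = bb ⊕ 61 = da
byte 8: (99 ⊕ 38) ⊕ 74 = a1 ⊕ 74 = d5
byte 9: (1c ⊕ cb) ⊕ 74 = d7 ⊕ 74 = a3
byte 10: (44 ⊕ 25) ⊕ 61 = 61 ⊕ 61 = 00
byte 11: (12 ⊕ 57) ⊕ 63 = 45 ⊕ 63 = 26
byte 12: (2c ⊕ 68) ⊕ 6b = 44 ⊕ 6b = 2f
byte 13: (bf ⊕ 0c) ⊕ 20 = b3 ⊕ 20 = 93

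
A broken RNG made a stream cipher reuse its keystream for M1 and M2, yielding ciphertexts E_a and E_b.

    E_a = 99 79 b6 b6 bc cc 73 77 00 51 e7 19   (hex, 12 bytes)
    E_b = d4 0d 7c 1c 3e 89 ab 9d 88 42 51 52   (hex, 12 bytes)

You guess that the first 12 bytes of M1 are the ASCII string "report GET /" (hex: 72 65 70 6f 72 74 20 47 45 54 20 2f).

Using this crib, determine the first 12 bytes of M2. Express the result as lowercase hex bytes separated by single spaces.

3f 11 ba c5 f0 31 f8 ad cd 47 96 64

First, E_a ⊕ E_b = (M1 ⊕ K) ⊕ (M2 ⊕ K) = M1 ⊕ M2, so the key drops out. Then M2 = (M1 ⊕ M2) ⊕ M1 over the first 12 bytes.
byte 0: (99 xor d4) xor 72 = 4d xor 72 = 3f
byte 1: (79 xor 0d) xor 65 = 74 xor 65 = 11
byte 2: (b6 xor 7c) xor 70 = ca xor 70 = ba
byte 3: (b6 xor 1c) xor 6f = aa xor 6f = c5
byte 4: (bc xor 3e) xor 72 = 82 xor 72 = f0
byte 5: (cc xor 89) xor 74 = 45 xor 74 = 31
byte 6: (73 xor ab) xor 20 = d8 xor 20 = f8
byte 7: (77 xor 9d) xor 47 = ea xor 47 = ad
byte 8: (00 xor 88) xor 45 = 88 xor 45 = cd
byte 9: (51 xor 42) xor 54 = 13 xor 54 = 47
byte 10: (e7 xor 51) xor 20 = b6 xor 20 = 96
byte 11: (19 xor 52) xor 2f = 4b xor 2f = 64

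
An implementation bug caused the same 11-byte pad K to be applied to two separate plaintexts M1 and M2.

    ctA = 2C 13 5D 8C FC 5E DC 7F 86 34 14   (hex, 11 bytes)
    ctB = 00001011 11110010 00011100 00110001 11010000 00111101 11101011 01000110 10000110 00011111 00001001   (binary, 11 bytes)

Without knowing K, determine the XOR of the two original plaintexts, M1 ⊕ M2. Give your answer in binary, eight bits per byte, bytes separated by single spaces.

ctA ⊕ ctB = (M1 ⊕ K) ⊕ (M2 ⊕ K) = M1 ⊕ M2 — the shared key cancels under XOR.
byte 0:  44 XOR  11 =  39
byte 1:  19 XOR 242 = 225
byte 2:  93 XOR  28 =  65
byte 3: 140 XOR  49 = 189
byte 4: 252 XOR 208 =  44
byte 5:  94 XOR  61 =  99
byte 6: 220 XOR 235 =  55
byte 7: 127 XOR  70 =  57
byte 8: 134 XOR 134 =   0
byte 9:  52 XOR  31 =  43
byte 10:  20 XOR   9 =  29

00100111 11100001 01000001 10111101 00101100 01100011 00110111 00111001 00000000 00101011 00011101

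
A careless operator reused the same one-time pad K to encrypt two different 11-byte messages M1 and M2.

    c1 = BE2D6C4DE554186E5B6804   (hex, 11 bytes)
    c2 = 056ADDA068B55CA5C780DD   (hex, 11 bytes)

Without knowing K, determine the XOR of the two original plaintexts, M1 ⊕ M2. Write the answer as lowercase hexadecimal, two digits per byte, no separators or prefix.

c1 ⊕ c2 = (M1 ⊕ K) ⊕ (M2 ⊕ K) = M1 ⊕ M2 — the shared key cancels under XOR.
byte 0: 10111110 ^ 00000101 = 10111011
byte 1: 00101101 ^ 01101010 = 01000111
byte 2: 01101100 ^ 11011101 = 10110001
byte 3: 01001101 ^ 10100000 = 11101101
byte 4: 11100101 ^ 01101000 = 10001101
byte 5: 01010100 ^ 10110101 = 11100001
byte 6: 00011000 ^ 01011100 = 01000100
byte 7: 01101110 ^ 10100101 = 11001011
byte 8: 01011011 ^ 11000111 = 10011100
byte 9: 01101000 ^ 10000000 = 11101000
byte 10: 00000100 ^ 11011101 = 11011001

bb47b1ed8de144cb9ce8d9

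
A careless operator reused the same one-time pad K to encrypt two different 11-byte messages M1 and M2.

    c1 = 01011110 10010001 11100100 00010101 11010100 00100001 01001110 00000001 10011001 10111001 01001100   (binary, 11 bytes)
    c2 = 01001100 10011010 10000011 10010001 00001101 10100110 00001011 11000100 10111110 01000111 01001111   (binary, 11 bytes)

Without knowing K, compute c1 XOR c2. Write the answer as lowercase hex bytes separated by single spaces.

c1 ⊕ c2 = (M1 ⊕ K) ⊕ (M2 ⊕ K) = M1 ⊕ M2 — the shared key cancels under XOR.
5e ⊕ 4c = 12
91 ⊕ 9a = 0b
e4 ⊕ 83 = 67
15 ⊕ 91 = 84
d4 ⊕ 0d = d9
21 ⊕ a6 = 87
4e ⊕ 0b = 45
01 ⊕ c4 = c5
99 ⊕ be = 27
b9 ⊕ 47 = fe
4c ⊕ 4f = 03

12 0b 67 84 d9 87 45 c5 27 fe 03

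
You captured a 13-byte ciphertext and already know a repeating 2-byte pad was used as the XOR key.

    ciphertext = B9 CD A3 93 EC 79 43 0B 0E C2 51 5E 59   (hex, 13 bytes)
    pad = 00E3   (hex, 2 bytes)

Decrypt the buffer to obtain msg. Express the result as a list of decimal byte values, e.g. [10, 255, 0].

[185, 46, 163, 112, 236, 154, 67, 232, 14, 33, 81, 189, 89]

The 2-byte key repeats, so the effective keystream is 00 e3 00 e3 00 e3 00 e3 00 e3 00 e3 00.
byte 0: b9 ⊕ 00 = b9
byte 1: cd ⊕ e3 = 2e
byte 2: a3 ⊕ 00 = a3
byte 3: 93 ⊕ e3 = 70
byte 4: ec ⊕ 00 = ec
byte 5: 79 ⊕ e3 = 9a
byte 6: 43 ⊕ 00 = 43
byte 7: 0b ⊕ e3 = e8
byte 8: 0e ⊕ 00 = 0e
byte 9: c2 ⊕ e3 = 21
byte 10: 51 ⊕ 00 = 51
byte 11: 5e ⊕ e3 = bd
byte 12: 59 ⊕ 00 = 59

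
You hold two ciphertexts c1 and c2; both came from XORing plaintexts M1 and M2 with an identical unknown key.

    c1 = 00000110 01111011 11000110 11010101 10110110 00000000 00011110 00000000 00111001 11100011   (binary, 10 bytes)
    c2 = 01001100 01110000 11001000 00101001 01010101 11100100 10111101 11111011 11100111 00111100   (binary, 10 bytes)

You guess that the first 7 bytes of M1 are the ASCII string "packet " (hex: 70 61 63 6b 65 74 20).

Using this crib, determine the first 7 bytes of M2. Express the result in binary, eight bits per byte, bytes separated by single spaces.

00111010 01101010 01101101 10010111 10000110 10010000 10000011

First, c1 ⊕ c2 = (M1 ⊕ K) ⊕ (M2 ⊕ K) = M1 ⊕ M2, so the key drops out. Then M2 = (M1 ⊕ M2) ⊕ M1 over the first 7 bytes.
byte 0: (06 xor 4c) xor 70 = 4a xor 70 = 3a
byte 1: (7b xor 70) xor 61 = 0b xor 61 = 6a
byte 2: (c6 xor c8) xor 63 = 0e xor 63 = 6d
byte 3: (d5 xor 29) xor 6b = fc xor 6b = 97
byte 4: (b6 xor 55) xor 65 = e3 xor 65 = 86
byte 5: (00 xor e4) xor 74 = e4 xor 74 = 90
byte 6: (1e xor bd) xor 20 = a3 xor 20 = 83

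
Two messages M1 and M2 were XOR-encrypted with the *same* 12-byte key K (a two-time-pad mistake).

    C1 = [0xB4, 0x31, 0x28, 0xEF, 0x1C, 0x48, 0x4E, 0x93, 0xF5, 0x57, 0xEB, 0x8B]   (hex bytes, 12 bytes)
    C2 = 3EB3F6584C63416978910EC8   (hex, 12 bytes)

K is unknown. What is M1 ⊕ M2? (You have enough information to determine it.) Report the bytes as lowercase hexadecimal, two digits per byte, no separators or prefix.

C1 ⊕ C2 = (M1 ⊕ K) ⊕ (M2 ⊕ K) = M1 ⊕ M2 — the shared key cancels under XOR.
byte 0: 180 xor  62 = 138
byte 1:  49 xor 179 = 130
byte 2:  40 xor 246 = 222
byte 3: 239 xor  88 = 183
byte 4:  28 xor  76 =  80
byte 5:  72 xor  99 =  43
byte 6:  78 xor  65 =  15
byte 7: 147 xor 105 = 250
byte 8: 245 xor 120 = 141
byte 9:  87 xor 145 = 198
byte 10: 235 xor  14 = 229
byte 11: 139 xor 200 =  67

8a82deb7502b0ffa8dc6e543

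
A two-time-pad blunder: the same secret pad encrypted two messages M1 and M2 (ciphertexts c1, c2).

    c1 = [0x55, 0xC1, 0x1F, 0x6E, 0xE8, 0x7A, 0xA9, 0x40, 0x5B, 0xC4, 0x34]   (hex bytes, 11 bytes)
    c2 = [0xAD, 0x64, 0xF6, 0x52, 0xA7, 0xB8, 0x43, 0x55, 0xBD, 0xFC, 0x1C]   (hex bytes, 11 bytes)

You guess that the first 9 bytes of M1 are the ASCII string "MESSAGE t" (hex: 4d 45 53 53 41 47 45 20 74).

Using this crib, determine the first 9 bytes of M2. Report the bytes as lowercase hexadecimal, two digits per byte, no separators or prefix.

First, c1 ⊕ c2 = (M1 ⊕ K) ⊕ (M2 ⊕ K) = M1 ⊕ M2, so the key drops out. Then M2 = (M1 ⊕ M2) ⊕ M1 over the first 9 bytes.
byte 0: (55 XOR ad) XOR 4d = f8 XOR 4d = b5
byte 1: (c1 XOR 64) XOR 45 = a5 XOR 45 = e0
byte 2: (1f XOR f6) XOR 53 = e9 XOR 53 = ba
byte 3: (6e XOR 52) XOR 53 = 3c XOR 53 = 6f
byte 4: (e8 XOR a7) XOR 41 = 4f XOR 41 = 0e
byte 5: (7a XOR b8) XOR 47 = c2 XOR 47 = 85
byte 6: (a9 XOR 43) XOR 45 = ea XOR 45 = af
byte 7: (40 XOR 55) XOR 20 = 15 XOR 20 = 35
byte 8: (5b XOR bd) XOR 74 = e6 XOR 74 = 92

b5e0ba6f0e85af3592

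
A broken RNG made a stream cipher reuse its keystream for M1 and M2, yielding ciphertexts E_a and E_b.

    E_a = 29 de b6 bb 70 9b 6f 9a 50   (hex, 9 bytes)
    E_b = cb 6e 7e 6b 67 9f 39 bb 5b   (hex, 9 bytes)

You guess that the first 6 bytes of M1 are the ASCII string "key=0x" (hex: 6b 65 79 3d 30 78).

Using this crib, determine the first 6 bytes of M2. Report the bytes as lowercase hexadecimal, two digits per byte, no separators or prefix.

89d5b1ed277c

First, E_a ⊕ E_b = (M1 ⊕ K) ⊕ (M2 ⊕ K) = M1 ⊕ M2, so the key drops out. Then M2 = (M1 ⊕ M2) ⊕ M1 over the first 6 bytes.
byte 0: (29 xor cb) xor 6b = e2 xor 6b = 89
byte 1: (de xor 6e) xor 65 = b0 xor 65 = d5
byte 2: (b6 xor 7e) xor 79 = c8 xor 79 = b1
byte 3: (bb xor 6b) xor 3d = d0 xor 3d = ed
byte 4: (70 xor 67) xor 30 = 17 xor 30 = 27
byte 5: (9b xor 9f) xor 78 = 04 xor 78 = 7c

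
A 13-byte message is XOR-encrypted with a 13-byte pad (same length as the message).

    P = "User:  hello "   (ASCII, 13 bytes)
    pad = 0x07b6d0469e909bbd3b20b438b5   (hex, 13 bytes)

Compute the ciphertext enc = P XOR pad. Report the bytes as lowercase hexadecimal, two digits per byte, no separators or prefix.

55 xor 07 = 52
73 xor b6 = c5
65 xor d0 = b5
72 xor 46 = 34
3a xor 9e = a4
20 xor 90 = b0
20 xor 9b = bb
68 xor bd = d5
65 xor 3b = 5e
6c xor 20 = 4c
6c xor b4 = d8
6f xor 38 = 57
20 xor b5 = 95

52c5b534a4b0bbd55e4cd85795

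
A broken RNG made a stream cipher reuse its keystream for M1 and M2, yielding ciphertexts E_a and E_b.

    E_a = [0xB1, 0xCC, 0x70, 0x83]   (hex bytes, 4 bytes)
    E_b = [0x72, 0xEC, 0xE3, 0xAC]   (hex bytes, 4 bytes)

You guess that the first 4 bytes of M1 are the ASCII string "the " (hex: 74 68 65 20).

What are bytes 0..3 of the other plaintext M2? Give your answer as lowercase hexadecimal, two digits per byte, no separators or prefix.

First, E_a ⊕ E_b = (M1 ⊕ K) ⊕ (M2 ⊕ K) = M1 ⊕ M2, so the key drops out. Then M2 = (M1 ⊕ M2) ⊕ M1 over the first 4 bytes.
byte 0: (b1 ^ 72) ^ 74 = c3 ^ 74 = b7
byte 1: (cc ^ ec) ^ 68 = 20 ^ 68 = 48
byte 2: (70 ^ e3) ^ 65 = 93 ^ 65 = f6
byte 3: (83 ^ ac) ^ 20 = 2f ^ 20 = 0f

b748f60f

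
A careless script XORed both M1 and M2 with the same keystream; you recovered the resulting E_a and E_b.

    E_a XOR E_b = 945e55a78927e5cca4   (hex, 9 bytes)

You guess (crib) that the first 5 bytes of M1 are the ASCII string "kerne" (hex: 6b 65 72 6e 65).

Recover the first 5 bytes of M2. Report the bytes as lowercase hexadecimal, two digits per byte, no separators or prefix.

Since E_a ⊕ E_b = M1 ⊕ M2, XORing with the guessed M1 bytes yields the corresponding M2 bytes: M2 = (E_a ⊕ E_b) ⊕ M1.
94 xor 6b = ff
5e xor 65 = 3b
55 xor 72 = 27
a7 xor 6e = c9
89 xor 65 = ec

ff3b27c9ec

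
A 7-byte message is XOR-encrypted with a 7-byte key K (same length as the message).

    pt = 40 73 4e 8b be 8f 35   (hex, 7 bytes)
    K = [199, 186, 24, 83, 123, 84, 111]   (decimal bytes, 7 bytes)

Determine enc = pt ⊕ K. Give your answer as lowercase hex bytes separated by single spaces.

87 c9 56 d8 c5 db 5a

XOR is its own inverse, so applying the key byte-wise gives the result directly.
40 ^ c7 = 87
73 ^ ba = c9
4e ^ 18 = 56
8b ^ 53 = d8
be ^ 7b = c5
8f ^ 54 = db
35 ^ 6f = 5a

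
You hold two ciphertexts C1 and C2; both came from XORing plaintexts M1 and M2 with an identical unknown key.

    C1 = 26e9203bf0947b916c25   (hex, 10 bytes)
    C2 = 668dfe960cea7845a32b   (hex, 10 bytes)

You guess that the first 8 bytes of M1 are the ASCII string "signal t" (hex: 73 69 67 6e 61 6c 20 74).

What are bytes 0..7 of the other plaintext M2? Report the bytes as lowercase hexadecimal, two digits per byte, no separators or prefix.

330db9c39d1223a0

First, C1 ⊕ C2 = (M1 ⊕ K) ⊕ (M2 ⊕ K) = M1 ⊕ M2, so the key drops out. Then M2 = (M1 ⊕ M2) ⊕ M1 over the first 8 bytes.
byte 0: (26 ⊕ 66) ⊕ 73 = 40 ⊕ 73 = 33
byte 1: (e9 ⊕ 8d) ⊕ 69 = 64 ⊕ 69 = 0d
byte 2: (20 ⊕ fe) ⊕ 67 = de ⊕ 67 = b9
byte 3: (3b ⊕ 96) ⊕ 6e = ad ⊕ 6e = c3
byte 4: (f0 ⊕ 0c) ⊕ 61 = fc ⊕ 61 = 9d
byte 5: (94 ⊕ ea) ⊕ 6c = 7e ⊕ 6c = 12
byte 6: (7b ⊕ 78) ⊕ 20 = 03 ⊕ 20 = 23
byte 7: (91 ⊕ 45) ⊕ 74 = d4 ⊕ 74 = a0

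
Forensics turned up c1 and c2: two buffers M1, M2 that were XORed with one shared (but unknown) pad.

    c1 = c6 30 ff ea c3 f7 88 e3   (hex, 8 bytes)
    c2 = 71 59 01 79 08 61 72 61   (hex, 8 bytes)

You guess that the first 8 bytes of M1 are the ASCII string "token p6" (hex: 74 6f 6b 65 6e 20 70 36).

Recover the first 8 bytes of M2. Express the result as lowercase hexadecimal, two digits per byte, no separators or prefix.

First, c1 ⊕ c2 = (M1 ⊕ K) ⊕ (M2 ⊕ K) = M1 ⊕ M2, so the key drops out. Then M2 = (M1 ⊕ M2) ⊕ M1 over the first 8 bytes.
byte 0: (c6 xor 71) xor 74 = b7 xor 74 = c3
byte 1: (30 xor 59) xor 6f = 69 xor 6f = 06
byte 2: (ff xor 01) xor 6b = fe xor 6b = 95
byte 3: (ea xor 79) xor 65 = 93 xor 65 = f6
byte 4: (c3 xor 08) xor 6e = cb xor 6e = a5
byte 5: (f7 xor 61) xor 20 = 96 xor 20 = b6
byte 6: (88 xor 72) xor 70 = fa xor 70 = 8a
byte 7: (e3 xor 61) xor 36 = 82 xor 36 = b4

c30695f6a5b68ab4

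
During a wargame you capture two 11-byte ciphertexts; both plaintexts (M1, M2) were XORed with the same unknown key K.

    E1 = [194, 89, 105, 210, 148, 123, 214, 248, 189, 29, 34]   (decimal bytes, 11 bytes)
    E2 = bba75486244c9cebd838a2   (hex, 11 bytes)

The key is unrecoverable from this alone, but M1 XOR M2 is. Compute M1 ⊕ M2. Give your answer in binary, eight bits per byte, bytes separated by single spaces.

E1 ⊕ E2 = (M1 ⊕ K) ⊕ (M2 ⊕ K) = M1 ⊕ M2 — the shared key cancels under XOR.
byte 0: c2 XOR bb = 79
byte 1: 59 XOR a7 = fe
byte 2: 69 XOR 54 = 3d
byte 3: d2 XOR 86 = 54
byte 4: 94 XOR 24 = b0
byte 5: 7b XOR 4c = 37
byte 6: d6 XOR 9c = 4a
byte 7: f8 XOR eb = 13
byte 8: bd XOR d8 = 65
byte 9: 1d XOR 38 = 25
byte 10: 22 XOR a2 = 80

01111001 11111110 00111101 01010100 10110000 00110111 01001010 00010011 01100101 00100101 10000000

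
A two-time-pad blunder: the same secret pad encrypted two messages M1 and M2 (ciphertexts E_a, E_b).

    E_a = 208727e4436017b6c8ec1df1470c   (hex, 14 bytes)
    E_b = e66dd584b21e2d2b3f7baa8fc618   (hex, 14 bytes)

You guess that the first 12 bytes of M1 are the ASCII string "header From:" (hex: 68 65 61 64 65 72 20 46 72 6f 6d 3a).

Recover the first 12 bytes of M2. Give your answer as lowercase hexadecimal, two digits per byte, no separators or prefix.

First, E_a ⊕ E_b = (M1 ⊕ K) ⊕ (M2 ⊕ K) = M1 ⊕ M2, so the key drops out. Then M2 = (M1 ⊕ M2) ⊕ M1 over the first 12 bytes.
byte 0: (20 ⊕ e6) ⊕ 68 = c6 ⊕ 68 = ae
byte 1: (87 ⊕ 6d) ⊕ 65 = ea ⊕ 65 = 8f
byte 2: (27 ⊕ d5) ⊕ 61 = f2 ⊕ 61 = 93
byte 3: (e4 ⊕ 84) ⊕ 64 = 60 ⊕ 64 = 04
byte 4: (43 ⊕ b2) ⊕ 65 = f1 ⊕ 65 = 94
byte 5: (60 ⊕ 1e) ⊕ 72 = 7e ⊕ 72 = 0c
byte 6: (17 ⊕ 2d) ⊕ 20 = 3a ⊕ 20 = 1a
byte 7: (b6 ⊕ 2b) ⊕ 46 = 9d ⊕ 46 = db
byte 8: (c8 ⊕ 3f) ⊕ 72 = f7 ⊕ 72 = 85
byte 9: (ec ⊕ 7b) ⊕ 6f = 97 ⊕ 6f = f8
byte 10: (1d ⊕ aa) ⊕ 6d = b7 ⊕ 6d = da
byte 11: (f1 ⊕ 8f) ⊕ 3a = 7e ⊕ 3a = 44

ae8f9304940c1adb85f8da44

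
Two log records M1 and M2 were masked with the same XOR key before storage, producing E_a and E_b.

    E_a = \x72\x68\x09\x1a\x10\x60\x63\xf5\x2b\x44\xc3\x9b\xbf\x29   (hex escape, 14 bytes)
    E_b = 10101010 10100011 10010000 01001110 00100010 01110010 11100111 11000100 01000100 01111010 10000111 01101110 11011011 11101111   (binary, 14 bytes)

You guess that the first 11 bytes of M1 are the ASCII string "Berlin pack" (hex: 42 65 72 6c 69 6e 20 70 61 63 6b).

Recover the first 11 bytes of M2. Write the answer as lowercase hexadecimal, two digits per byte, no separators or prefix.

First, E_a ⊕ E_b = (M1 ⊕ K) ⊕ (M2 ⊕ K) = M1 ⊕ M2, so the key drops out. Then M2 = (M1 ⊕ M2) ⊕ M1 over the first 11 bytes.
byte 0: (72 XOR aa) XOR 42 = d8 XOR 42 = 9a
byte 1: (68 XOR a3) XOR 65 = cb XOR 65 = ae
byte 2: (09 XOR 90) XOR 72 = 99 XOR 72 = eb
byte 3: (1a XOR 4e) XOR 6c = 54 XOR 6c = 38
byte 4: (10 XOR 22) XOR 69 = 32 XOR 69 = 5b
byte 5: (60 XOR 72) XOR 6e = 12 XOR 6e = 7c
byte 6: (63 XOR e7) XOR 20 = 84 XOR 20 = a4
byte 7: (f5 XOR c4) XOR 70 = 31 XOR 70 = 41
byte 8: (2b XOR 44) XOR 61 = 6f XOR 61 = 0e
byte 9: (44 XOR 7a) XOR 63 = 3e XOR 63 = 5d
byte 10: (c3 XOR 87) XOR 6b = 44 XOR 6b = 2f

9aaeeb385b7ca4410e5d2f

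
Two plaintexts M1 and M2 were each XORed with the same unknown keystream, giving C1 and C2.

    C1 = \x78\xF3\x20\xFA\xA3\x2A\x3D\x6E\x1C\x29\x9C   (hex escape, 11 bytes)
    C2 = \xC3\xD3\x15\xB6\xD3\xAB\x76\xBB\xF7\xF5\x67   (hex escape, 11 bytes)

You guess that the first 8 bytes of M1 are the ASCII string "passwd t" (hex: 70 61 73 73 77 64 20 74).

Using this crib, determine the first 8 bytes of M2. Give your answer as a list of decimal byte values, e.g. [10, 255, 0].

[203, 65, 70, 63, 7, 229, 107, 161]

First, C1 ⊕ C2 = (M1 ⊕ K) ⊕ (M2 ⊕ K) = M1 ⊕ M2, so the key drops out. Then M2 = (M1 ⊕ M2) ⊕ M1 over the first 8 bytes.
byte 0: (78 xor c3) xor 70 = bb xor 70 = cb
byte 1: (f3 xor d3) xor 61 = 20 xor 61 = 41
byte 2: (20 xor 15) xor 73 = 35 xor 73 = 46
byte 3: (fa xor b6) xor 73 = 4c xor 73 = 3f
byte 4: (a3 xor d3) xor 77 = 70 xor 77 = 07
byte 5: (2a xor ab) xor 64 = 81 xor 64 = e5
byte 6: (3d xor 76) xor 20 = 4b xor 20 = 6b
byte 7: (6e xor bb) xor 74 = d5 xor 74 = a1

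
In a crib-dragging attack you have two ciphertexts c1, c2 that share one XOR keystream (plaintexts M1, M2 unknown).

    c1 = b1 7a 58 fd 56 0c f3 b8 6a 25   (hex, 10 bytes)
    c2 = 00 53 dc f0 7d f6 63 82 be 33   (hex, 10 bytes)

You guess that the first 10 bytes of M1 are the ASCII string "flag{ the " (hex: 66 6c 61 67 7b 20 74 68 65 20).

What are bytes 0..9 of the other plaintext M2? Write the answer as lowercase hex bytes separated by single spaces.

d7 45 e5 6a 50 da e4 52 b1 36

First, c1 ⊕ c2 = (M1 ⊕ K) ⊕ (M2 ⊕ K) = M1 ⊕ M2, so the key drops out. Then M2 = (M1 ⊕ M2) ⊕ M1 over the first 10 bytes.
byte 0: (b1 XOR 00) XOR 66 = b1 XOR 66 = d7
byte 1: (7a XOR 53) XOR 6c = 29 XOR 6c = 45
byte 2: (58 XOR dc) XOR 61 = 84 XOR 61 = e5
byte 3: (fd XOR f0) XOR 67 = 0d XOR 67 = 6a
byte 4: (56 XOR 7d) XOR 7b = 2b XOR 7b = 50
byte 5: (0c XOR f6) XOR 20 = fa XOR 20 = da
byte 6: (f3 XOR 63) XOR 74 = 90 XOR 74 = e4
byte 7: (b8 XOR 82) XOR 68 = 3a XOR 68 = 52
byte 8: (6a XOR be) XOR 65 = d4 XOR 65 = b1
byte 9: (25 XOR 33) XOR 20 = 16 XOR 20 = 36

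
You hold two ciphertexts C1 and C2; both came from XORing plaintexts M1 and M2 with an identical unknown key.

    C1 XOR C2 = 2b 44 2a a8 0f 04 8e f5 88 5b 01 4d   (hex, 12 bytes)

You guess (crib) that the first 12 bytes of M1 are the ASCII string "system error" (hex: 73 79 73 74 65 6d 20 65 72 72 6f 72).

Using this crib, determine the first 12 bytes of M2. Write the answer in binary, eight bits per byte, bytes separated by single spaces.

01011000 00111101 01011001 11011100 01101010 01101001 10101110 10010000 11111010 00101001 01101110 00111111

Since C1 ⊕ C2 = M1 ⊕ M2, XORing with the guessed M1 bytes yields the corresponding M2 bytes: M2 = (C1 ⊕ C2) ⊕ M1.
byte 0:  43 xor 115 =  88
byte 1:  68 xor 121 =  61
byte 2:  42 xor 115 =  89
byte 3: 168 xor 116 = 220
byte 4:  15 xor 101 = 106
byte 5:   4 xor 109 = 105
byte 6: 142 xor  32 = 174
byte 7: 245 xor 101 = 144
byte 8: 136 xor 114 = 250
byte 9:  91 xor 114 =  41
byte 10:   1 xor 111 = 110
byte 11:  77 xor 114 =  63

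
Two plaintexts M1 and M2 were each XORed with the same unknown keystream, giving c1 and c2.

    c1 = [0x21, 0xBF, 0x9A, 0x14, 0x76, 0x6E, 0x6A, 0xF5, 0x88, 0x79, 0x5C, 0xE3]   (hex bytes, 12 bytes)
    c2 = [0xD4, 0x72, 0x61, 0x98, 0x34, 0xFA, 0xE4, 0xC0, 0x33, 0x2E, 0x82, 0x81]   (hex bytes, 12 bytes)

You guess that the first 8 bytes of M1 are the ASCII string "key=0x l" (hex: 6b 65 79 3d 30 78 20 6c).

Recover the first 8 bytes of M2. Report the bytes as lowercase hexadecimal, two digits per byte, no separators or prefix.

9ea882b172ecae59

First, c1 ⊕ c2 = (M1 ⊕ K) ⊕ (M2 ⊕ K) = M1 ⊕ M2, so the key drops out. Then M2 = (M1 ⊕ M2) ⊕ M1 over the first 8 bytes.
byte 0: (21 ^ d4) ^ 6b = f5 ^ 6b = 9e
byte 1: (bf ^ 72) ^ 65 = cd ^ 65 = a8
byte 2: (9a ^ 61) ^ 79 = fb ^ 79 = 82
byte 3: (14 ^ 98) ^ 3d = 8c ^ 3d = b1
byte 4: (76 ^ 34) ^ 30 = 42 ^ 30 = 72
byte 5: (6e ^ fa) ^ 78 = 94 ^ 78 = ec
byte 6: (6a ^ e4) ^ 20 = 8e ^ 20 = ae
byte 7: (f5 ^ c0) ^ 6c = 35 ^ 6c = 59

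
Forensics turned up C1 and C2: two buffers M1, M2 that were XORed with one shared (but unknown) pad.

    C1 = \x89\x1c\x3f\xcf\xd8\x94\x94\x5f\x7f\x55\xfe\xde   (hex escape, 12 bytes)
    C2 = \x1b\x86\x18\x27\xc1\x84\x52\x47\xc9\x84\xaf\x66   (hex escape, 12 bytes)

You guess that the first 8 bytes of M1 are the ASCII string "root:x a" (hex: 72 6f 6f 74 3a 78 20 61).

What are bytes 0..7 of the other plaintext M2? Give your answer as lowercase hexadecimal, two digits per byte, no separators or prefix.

e0f5489c2368e679

First, C1 ⊕ C2 = (M1 ⊕ K) ⊕ (M2 ⊕ K) = M1 ⊕ M2, so the key drops out. Then M2 = (M1 ⊕ M2) ⊕ M1 over the first 8 bytes.
byte 0: (89 ⊕ 1b) ⊕ 72 = 92 ⊕ 72 = e0
byte 1: (1c ⊕ 86) ⊕ 6f = 9a ⊕ 6f = f5
byte 2: (3f ⊕ 18) ⊕ 6f = 27 ⊕ 6f = 48
byte 3: (cf ⊕ 27) ⊕ 74 = e8 ⊕ 74 = 9c
byte 4: (d8 ⊕ c1) ⊕ 3a = 19 ⊕ 3a = 23
byte 5: (94 ⊕ 84) ⊕ 78 = 10 ⊕ 78 = 68
byte 6: (94 ⊕ 52) ⊕ 20 = c6 ⊕ 20 = e6
byte 7: (5f ⊕ 47) ⊕ 61 = 18 ⊕ 61 = 79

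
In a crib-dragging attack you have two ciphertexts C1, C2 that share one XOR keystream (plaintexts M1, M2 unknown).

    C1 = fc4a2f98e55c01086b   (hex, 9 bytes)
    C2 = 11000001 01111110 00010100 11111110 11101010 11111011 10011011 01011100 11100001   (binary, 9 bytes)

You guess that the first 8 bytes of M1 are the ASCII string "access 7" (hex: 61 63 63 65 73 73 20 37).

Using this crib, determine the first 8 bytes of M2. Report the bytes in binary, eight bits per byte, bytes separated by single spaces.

First, C1 ⊕ C2 = (M1 ⊕ K) ⊕ (M2 ⊕ K) = M1 ⊕ M2, so the key drops out. Then M2 = (M1 ⊕ M2) ⊕ M1 over the first 8 bytes.
byte 0: (fc ^ c1) ^ 61 = 3d ^ 61 = 5c
byte 1: (4a ^ 7e) ^ 63 = 34 ^ 63 = 57
byte 2: (2f ^ 14) ^ 63 = 3b ^ 63 = 58
byte 3: (98 ^ fe) ^ 65 = 66 ^ 65 = 03
byte 4: (e5 ^ ea) ^ 73 = 0f ^ 73 = 7c
byte 5: (5c ^ fb) ^ 73 = a7 ^ 73 = d4
byte 6: (01 ^ 9b) ^ 20 = 9a ^ 20 = ba
byte 7: (08 ^ 5c) ^ 37 = 54 ^ 37 = 63

01011100 01010111 01011000 00000011 01111100 11010100 10111010 01100011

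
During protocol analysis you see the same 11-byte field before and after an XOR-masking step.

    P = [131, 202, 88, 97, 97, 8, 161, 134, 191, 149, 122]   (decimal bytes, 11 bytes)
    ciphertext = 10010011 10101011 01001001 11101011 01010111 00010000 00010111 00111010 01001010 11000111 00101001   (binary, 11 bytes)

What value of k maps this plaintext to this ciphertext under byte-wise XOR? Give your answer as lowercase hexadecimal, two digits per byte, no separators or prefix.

Since ciphertext = P ⊕ k, XORing both sides with P gives k = P ⊕ ciphertext.
83 ⊕ 93 = 10
ca ⊕ ab = 61
58 ⊕ 49 = 11
61 ⊕ eb = 8a
61 ⊕ 57 = 36
08 ⊕ 10 = 18
a1 ⊕ 17 = b6
86 ⊕ 3a = bc
bf ⊕ 4a = f5
95 ⊕ c7 = 52
7a ⊕ 29 = 53

1061118a3618b6bcf55253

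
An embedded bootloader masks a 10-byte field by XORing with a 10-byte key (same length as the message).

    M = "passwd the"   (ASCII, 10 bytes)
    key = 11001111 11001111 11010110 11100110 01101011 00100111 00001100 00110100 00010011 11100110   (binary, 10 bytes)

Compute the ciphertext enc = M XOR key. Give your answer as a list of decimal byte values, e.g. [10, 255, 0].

XOR is its own inverse, so applying the key byte-wise gives the result directly.
byte 0: 01110000 xor 11001111 = 10111111
byte 1: 01100001 xor 11001111 = 10101110
byte 2: 01110011 xor 11010110 = 10100101
byte 3: 01110011 xor 11100110 = 10010101
byte 4: 01110111 xor 01101011 = 00011100
byte 5: 01100100 xor 00100111 = 01000011
byte 6: 00100000 xor 00001100 = 00101100
byte 7: 01110100 xor 00110100 = 01000000
byte 8: 01101000 xor 00010011 = 01111011
byte 9: 01100101 xor 11100110 = 10000011

[191, 174, 165, 149, 28, 67, 44, 64, 123, 131]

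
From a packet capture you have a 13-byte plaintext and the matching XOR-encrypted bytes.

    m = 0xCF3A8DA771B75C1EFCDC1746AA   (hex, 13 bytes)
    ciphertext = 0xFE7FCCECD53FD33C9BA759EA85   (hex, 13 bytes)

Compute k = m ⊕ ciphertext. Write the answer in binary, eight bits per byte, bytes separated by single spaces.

Since ciphertext = m ⊕ k, XORing both sides with m gives k = m ⊕ ciphertext.
cf ⊕ fe = 31
3a ⊕ 7f = 45
8d ⊕ cc = 41
a7 ⊕ ec = 4b
71 ⊕ d5 = a4
b7 ⊕ 3f = 88
5c ⊕ d3 = 8f
1e ⊕ 3c = 22
fc ⊕ 9b = 67
dc ⊕ a7 = 7b
17 ⊕ 59 = 4e
46 ⊕ ea = ac
aa ⊕ 85 = 2f

00110001 01000101 01000001 01001011 10100100 10001000 10001111 00100010 01100111 01111011 01001110 10101100 00101111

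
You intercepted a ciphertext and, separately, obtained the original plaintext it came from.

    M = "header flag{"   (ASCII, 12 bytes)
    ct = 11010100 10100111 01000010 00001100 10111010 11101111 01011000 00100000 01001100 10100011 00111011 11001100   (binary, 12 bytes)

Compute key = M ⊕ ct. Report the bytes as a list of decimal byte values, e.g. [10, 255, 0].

[188, 194, 35, 104, 223, 157, 120, 70, 32, 194, 92, 183]

Since ct = M ⊕ key, XORing both sides with M gives key = M ⊕ ct.
68 xor d4 = bc
65 xor a7 = c2
61 xor 42 = 23
64 xor 0c = 68
65 xor ba = df
72 xor ef = 9d
20 xor 58 = 78
66 xor 20 = 46
6c xor 4c = 20
61 xor a3 = c2
67 xor 3b = 5c
7b xor cc = b7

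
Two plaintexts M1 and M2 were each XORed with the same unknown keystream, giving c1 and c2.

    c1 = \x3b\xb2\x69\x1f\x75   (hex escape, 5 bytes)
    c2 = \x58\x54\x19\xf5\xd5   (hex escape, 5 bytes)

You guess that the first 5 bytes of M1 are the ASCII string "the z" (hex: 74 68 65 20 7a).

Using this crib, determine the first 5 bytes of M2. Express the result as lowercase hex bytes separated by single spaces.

17 8e 15 ca da

First, c1 ⊕ c2 = (M1 ⊕ K) ⊕ (M2 ⊕ K) = M1 ⊕ M2, so the key drops out. Then M2 = (M1 ⊕ M2) ⊕ M1 over the first 5 bytes.
byte 0: (3b XOR 58) XOR 74 = 63 XOR 74 = 17
byte 1: (b2 XOR 54) XOR 68 = e6 XOR 68 = 8e
byte 2: (69 XOR 19) XOR 65 = 70 XOR 65 = 15
byte 3: (1f XOR f5) XOR 20 = ea XOR 20 = ca
byte 4: (75 XOR d5) XOR 7a = a0 XOR 7a = da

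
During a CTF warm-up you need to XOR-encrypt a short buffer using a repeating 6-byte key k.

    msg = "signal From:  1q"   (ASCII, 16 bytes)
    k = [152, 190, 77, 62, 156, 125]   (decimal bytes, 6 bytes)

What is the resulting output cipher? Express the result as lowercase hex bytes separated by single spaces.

The 6-byte key repeats, so the effective keystream is 98 be 4d 3e 9c 7d 98 be 4d 3e 9c 7d 98 be 4d 3e.
byte 0: 73 xor 98 = eb
byte 1: 69 xor be = d7
byte 2: 67 xor 4d = 2a
byte 3: 6e xor 3e = 50
byte 4: 61 xor 9c = fd
byte 5: 6c xor 7d = 11
byte 6: 20 xor 98 = b8
byte 7: 46 xor be = f8
byte 8: 72 xor 4d = 3f
byte 9: 6f xor 3e = 51
byte 10: 6d xor 9c = f1
byte 11: 3a xor 7d = 47
byte 12: 20 xor 98 = b8
byte 13: 20 xor be = 9e
byte 14: 31 xor 4d = 7c
byte 15: 71 xor 3e = 4f

eb d7 2a 50 fd 11 b8 f8 3f 51 f1 47 b8 9e 7c 4f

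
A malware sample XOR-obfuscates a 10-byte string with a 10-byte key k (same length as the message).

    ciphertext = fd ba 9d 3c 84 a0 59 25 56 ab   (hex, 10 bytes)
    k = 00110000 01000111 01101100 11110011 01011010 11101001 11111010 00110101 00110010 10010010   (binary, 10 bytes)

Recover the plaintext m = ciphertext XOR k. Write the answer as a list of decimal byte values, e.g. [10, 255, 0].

[205, 253, 241, 207, 222, 73, 163, 16, 100, 57]

XOR is its own inverse, so applying the key byte-wise gives the result directly.
fd XOR 30 = cd
ba XOR 47 = fd
9d XOR 6c = f1
3c XOR f3 = cf
84 XOR 5a = de
a0 XOR e9 = 49
59 XOR fa = a3
25 XOR 35 = 10
56 XOR 32 = 64
ab XOR 92 = 39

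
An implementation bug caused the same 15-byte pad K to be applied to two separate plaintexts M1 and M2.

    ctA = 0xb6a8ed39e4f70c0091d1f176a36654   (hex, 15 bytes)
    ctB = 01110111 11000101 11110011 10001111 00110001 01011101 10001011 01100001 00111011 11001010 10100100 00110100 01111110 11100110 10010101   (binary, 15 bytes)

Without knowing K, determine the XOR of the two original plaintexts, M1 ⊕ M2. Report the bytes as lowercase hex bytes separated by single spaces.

c1 6d 1e b6 d5 aa 87 61 aa 1b 55 42 dd 80 c1

ctA ⊕ ctB = (M1 ⊕ K) ⊕ (M2 ⊕ K) = M1 ⊕ M2 — the shared key cancels under XOR.
10110110 ⊕ 01110111 = 11000001
10101000 ⊕ 11000101 = 01101101
11101101 ⊕ 11110011 = 00011110
00111001 ⊕ 10001111 = 10110110
11100100 ⊕ 00110001 = 11010101
11110111 ⊕ 01011101 = 10101010
00001100 ⊕ 10001011 = 10000111
00000000 ⊕ 01100001 = 01100001
10010001 ⊕ 00111011 = 10101010
11010001 ⊕ 11001010 = 00011011
11110001 ⊕ 10100100 = 01010101
01110110 ⊕ 00110100 = 01000010
10100011 ⊕ 01111110 = 11011101
01100110 ⊕ 11100110 = 10000000
01010100 ⊕ 10010101 = 11000001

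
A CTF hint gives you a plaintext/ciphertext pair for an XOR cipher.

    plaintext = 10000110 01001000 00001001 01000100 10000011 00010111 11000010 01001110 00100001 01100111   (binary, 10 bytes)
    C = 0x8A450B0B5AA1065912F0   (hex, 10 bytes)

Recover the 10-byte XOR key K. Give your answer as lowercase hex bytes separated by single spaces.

0c 0d 02 4f d9 b6 c4 17 33 97

Since C = plaintext ⊕ K, XORing both sides with plaintext gives K = plaintext ⊕ C.
byte 0: 86 XOR 8a = 0c
byte 1: 48 XOR 45 = 0d
byte 2: 09 XOR 0b = 02
byte 3: 44 XOR 0b = 4f
byte 4: 83 XOR 5a = d9
byte 5: 17 XOR a1 = b6
byte 6: c2 XOR 06 = c4
byte 7: 4e XOR 59 = 17
byte 8: 21 XOR 12 = 33
byte 9: 67 XOR f0 = 97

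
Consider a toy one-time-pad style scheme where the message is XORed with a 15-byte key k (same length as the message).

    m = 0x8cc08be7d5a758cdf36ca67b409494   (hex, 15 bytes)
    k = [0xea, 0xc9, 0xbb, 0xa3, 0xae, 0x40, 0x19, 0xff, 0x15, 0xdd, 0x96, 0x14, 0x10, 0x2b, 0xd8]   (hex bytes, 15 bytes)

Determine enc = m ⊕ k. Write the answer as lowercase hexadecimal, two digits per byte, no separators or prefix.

660930447be74132e6b1306f50bf4c

10001100 ⊕ 11101010 = 01100110
11000000 ⊕ 11001001 = 00001001
10001011 ⊕ 10111011 = 00110000
11100111 ⊕ 10100011 = 01000100
11010101 ⊕ 10101110 = 01111011
10100111 ⊕ 01000000 = 11100111
01011000 ⊕ 00011001 = 01000001
11001101 ⊕ 11111111 = 00110010
11110011 ⊕ 00010101 = 11100110
01101100 ⊕ 11011101 = 10110001
10100110 ⊕ 10010110 = 00110000
01111011 ⊕ 00010100 = 01101111
01000000 ⊕ 00010000 = 01010000
10010100 ⊕ 00101011 = 10111111
10010100 ⊕ 11011000 = 01001100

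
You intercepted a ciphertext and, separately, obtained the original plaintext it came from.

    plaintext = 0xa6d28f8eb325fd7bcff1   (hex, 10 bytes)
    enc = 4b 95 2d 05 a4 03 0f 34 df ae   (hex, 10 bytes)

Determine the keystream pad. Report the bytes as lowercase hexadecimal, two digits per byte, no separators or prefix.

ed47a28b1726f24f105f

Since enc = plaintext ⊕ pad, XORing both sides with plaintext gives pad = plaintext ⊕ enc.
166 ⊕  75 = 237
210 ⊕ 149 =  71
143 ⊕  45 = 162
142 ⊕   5 = 139
179 ⊕ 164 =  23
 37 ⊕   3 =  38
253 ⊕  15 = 242
123 ⊕  52 =  79
207 ⊕ 223 =  16
241 ⊕ 174 =  95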